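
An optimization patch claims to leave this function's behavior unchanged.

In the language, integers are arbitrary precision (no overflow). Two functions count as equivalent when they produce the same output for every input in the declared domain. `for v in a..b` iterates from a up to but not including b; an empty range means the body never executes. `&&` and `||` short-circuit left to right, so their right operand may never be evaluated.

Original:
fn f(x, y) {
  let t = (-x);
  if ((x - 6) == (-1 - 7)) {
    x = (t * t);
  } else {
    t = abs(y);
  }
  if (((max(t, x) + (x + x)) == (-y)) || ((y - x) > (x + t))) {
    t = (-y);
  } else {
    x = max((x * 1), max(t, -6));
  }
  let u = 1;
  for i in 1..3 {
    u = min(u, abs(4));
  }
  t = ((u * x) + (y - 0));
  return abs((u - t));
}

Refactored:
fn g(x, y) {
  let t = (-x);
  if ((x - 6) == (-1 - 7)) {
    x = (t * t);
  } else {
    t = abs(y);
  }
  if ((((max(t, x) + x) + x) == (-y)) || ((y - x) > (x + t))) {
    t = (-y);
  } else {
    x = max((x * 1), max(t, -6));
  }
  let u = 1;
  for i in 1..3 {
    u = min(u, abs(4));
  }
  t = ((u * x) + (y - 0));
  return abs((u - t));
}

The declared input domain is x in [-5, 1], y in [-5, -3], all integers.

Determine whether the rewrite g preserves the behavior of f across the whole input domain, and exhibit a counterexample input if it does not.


Although same computation, different form, 21/21 inputs agree.
verdict: equivalent


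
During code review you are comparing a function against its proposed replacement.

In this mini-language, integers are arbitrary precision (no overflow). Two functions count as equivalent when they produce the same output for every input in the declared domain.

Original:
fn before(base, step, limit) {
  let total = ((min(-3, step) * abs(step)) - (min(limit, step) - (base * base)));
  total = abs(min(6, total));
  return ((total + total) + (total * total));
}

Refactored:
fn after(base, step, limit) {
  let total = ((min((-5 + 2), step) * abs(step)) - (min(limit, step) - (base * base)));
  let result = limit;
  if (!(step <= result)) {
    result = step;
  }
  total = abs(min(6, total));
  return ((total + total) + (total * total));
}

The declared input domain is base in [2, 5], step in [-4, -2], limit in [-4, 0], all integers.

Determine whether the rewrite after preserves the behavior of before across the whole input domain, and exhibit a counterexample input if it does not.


Equivalent. Whatever the rewrite altered, no input in the stated domain can expose a difference.
Across all 60 domain points the two functions coincide.
Tracing base=2, step=-4, limit=0: before: total = -8; total = 8; return 80 | after: total = -8; result = 0; (!(step <= result)) -> false; total = 8; return 80 — matching result 80.
verdict: equivalent


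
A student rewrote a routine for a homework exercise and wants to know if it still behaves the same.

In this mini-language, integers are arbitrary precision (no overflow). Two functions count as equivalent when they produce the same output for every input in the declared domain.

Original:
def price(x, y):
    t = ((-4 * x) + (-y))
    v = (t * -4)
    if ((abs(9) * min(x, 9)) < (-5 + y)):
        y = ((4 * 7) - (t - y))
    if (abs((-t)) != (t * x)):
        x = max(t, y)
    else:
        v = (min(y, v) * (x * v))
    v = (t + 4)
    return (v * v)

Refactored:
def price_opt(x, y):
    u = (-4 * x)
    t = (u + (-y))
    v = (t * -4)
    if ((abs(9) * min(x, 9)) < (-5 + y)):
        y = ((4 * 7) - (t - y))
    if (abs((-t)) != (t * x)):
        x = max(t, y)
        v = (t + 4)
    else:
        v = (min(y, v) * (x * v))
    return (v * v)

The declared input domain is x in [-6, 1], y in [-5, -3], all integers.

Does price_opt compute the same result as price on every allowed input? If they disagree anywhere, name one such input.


x=1, y=-5 yields 25 from price but 400 from price_opt.
verdict: not equivalent; witness: x=1, y=-5


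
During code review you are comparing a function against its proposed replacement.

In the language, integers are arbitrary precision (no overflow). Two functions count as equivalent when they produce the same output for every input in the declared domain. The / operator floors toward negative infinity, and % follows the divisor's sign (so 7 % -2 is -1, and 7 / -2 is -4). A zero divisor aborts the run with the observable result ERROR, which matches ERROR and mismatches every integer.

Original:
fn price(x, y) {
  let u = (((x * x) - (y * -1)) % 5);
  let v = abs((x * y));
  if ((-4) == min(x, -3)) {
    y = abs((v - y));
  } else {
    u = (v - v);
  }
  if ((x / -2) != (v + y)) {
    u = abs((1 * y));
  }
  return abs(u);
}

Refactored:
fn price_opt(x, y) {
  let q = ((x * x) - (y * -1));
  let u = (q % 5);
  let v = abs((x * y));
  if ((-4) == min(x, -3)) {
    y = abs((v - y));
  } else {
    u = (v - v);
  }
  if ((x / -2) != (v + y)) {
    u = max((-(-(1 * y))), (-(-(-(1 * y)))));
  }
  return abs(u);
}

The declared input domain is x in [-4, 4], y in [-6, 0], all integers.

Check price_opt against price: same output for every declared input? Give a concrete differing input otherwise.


Differences: local variable names differ; also arithmetic usage differs; also statement counts differ; also constant usage differs; also min/max/abs usage differs — yet all 63 inputs agree.
verdict: equivalent


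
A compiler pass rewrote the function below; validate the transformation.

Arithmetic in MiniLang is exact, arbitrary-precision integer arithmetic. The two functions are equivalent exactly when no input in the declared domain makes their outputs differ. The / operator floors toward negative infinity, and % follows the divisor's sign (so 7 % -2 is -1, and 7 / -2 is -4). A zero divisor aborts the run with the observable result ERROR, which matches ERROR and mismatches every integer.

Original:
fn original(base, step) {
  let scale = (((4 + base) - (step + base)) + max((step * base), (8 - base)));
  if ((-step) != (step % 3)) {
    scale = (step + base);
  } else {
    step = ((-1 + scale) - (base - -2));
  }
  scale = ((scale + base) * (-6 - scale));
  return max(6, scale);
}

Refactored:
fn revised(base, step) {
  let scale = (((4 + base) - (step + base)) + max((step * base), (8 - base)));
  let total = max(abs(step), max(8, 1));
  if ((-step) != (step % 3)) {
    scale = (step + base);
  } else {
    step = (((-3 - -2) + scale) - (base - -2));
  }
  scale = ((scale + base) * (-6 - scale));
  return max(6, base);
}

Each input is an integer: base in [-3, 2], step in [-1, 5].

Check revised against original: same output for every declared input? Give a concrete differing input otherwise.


Evaluate both at base=-3, step=-1.
original: scale = 16; ((-step) != (step % 3)) -> true; scale = -4; scale = 14; return 14
revised: scale = 16; total = 8; ((-step) != (step % 3)) -> true; scale = -4; scale = 14; return 6
14 != 6, so the rewrite changes behavior.
verdict: not equivalent; witness: base=-3, step=-1


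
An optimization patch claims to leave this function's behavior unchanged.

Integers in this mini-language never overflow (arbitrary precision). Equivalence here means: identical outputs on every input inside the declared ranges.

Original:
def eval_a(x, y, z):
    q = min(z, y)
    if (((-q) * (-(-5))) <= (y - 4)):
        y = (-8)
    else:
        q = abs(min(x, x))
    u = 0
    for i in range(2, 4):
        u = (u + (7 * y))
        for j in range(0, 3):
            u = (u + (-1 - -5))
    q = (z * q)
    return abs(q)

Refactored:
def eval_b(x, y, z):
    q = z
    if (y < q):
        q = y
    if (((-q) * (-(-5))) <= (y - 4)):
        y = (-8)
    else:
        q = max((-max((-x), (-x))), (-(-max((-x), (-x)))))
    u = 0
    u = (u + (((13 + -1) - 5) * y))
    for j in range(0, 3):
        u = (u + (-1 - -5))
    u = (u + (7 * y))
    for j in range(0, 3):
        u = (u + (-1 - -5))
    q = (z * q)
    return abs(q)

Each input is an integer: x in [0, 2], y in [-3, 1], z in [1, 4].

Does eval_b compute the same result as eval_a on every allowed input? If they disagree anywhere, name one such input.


Comparing the listings, the differences include: statement counts differ; and arithmetic usage differs; and constant usage differs; and min/max/abs usage differs; and branching structure differs; and comparison usage differs; and loop structure differs; and local variable names differ.
One worked example (x=2, y=-3, z=1) — eval_a: q = -3; (((-q) * (-(-5))) <= (y - 4)) -> false; q = 2; u = 0; [i=2]; u = -21; [j=0]; u = -17; [j=1]; u = -13; [j=2]; u = -9; [i=3]; u = -30; [j=0]; u = -26; [j=1]; u = -22; [j=2]; u = -18; q = 2; return 2; eval_b: q = 1; (y < q) -> true; q = -3; (((-q) * (-(-5))) <= (y - 4)) -> false; q = 2; u = 0; u = -21; [j=0]; u = -17; [j=1]; u = -13; [j=2]; u = -9; u = -30; [j=0]; u = -26; [j=1]; u = -22; [j=2]; u = -18; q = 2; return 2; agreement on 2.
Checked all 60 inputs in the declared domain: the outputs agree on every one.
verdict: equivalent


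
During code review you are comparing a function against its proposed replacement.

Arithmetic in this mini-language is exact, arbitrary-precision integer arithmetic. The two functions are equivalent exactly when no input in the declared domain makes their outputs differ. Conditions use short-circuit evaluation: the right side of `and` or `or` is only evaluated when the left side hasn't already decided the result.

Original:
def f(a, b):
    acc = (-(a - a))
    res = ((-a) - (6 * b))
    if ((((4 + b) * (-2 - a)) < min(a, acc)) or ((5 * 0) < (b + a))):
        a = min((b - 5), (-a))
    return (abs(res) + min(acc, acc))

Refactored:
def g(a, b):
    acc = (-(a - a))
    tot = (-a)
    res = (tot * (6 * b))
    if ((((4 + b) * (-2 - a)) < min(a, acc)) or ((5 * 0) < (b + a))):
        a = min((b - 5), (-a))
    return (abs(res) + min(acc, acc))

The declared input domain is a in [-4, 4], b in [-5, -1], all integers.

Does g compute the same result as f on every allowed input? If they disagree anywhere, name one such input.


These are not equivalent — on a=-4, b=-5 the outputs split (34 vs 120).
f: acc becomes 0; next res becomes 34; next ((((4 + b) * (-2 - a)) < min(a, acc)) or ((5 * 0) < (b + a))) evaluates to false; next final value 34
g: acc becomes 0; next tot becomes 4; next res becomes -120; next ((((4 + b) * (-2 - a)) < min(a, acc)) or ((5 * 0) < (b + a))) evaluates to false; next final value 120
verdict: not equivalent; witness: a=-4, b=-5


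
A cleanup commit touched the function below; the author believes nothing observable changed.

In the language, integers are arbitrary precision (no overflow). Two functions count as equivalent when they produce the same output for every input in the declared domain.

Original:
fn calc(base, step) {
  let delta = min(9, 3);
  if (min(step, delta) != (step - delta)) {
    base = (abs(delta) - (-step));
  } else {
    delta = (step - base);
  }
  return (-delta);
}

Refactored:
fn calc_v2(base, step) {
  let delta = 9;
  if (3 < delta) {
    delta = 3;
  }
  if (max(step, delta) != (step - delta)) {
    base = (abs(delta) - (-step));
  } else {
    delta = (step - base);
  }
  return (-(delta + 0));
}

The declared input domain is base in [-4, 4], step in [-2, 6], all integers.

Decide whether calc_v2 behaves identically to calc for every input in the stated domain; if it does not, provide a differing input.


These are not equivalent — on base=-4, step=6 the outputs split (-10 vs -3).
calc: delta := 3 | (min(step, delta) != (step - delta)): false | delta := 10 | result -10
calc_v2: delta := 9 | (3 < delta): true | delta := 3 | (max(step, delta) != (step - delta)): true | base := 9 | result -3
verdict: not equivalent; witness: base=-4, step=6


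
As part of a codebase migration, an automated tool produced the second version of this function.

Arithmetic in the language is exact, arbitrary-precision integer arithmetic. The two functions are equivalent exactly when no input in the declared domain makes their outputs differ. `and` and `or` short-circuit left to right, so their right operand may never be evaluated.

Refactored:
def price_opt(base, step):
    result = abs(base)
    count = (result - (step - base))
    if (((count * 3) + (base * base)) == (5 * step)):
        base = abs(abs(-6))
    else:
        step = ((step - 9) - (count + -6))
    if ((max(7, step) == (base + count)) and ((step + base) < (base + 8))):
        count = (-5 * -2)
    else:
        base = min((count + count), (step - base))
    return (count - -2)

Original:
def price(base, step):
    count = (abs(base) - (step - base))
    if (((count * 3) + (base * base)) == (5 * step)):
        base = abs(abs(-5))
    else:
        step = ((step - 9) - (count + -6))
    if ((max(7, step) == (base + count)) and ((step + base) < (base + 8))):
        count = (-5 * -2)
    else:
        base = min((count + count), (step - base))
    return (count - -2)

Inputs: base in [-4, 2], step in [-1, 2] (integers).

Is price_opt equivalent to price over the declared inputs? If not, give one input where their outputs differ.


There is a counterexample at base=2, step=2: 12 on one side, 4 on the other.
price: count := 2 | (((count * 3) + (base * base)) == (5 * step)): true | base := 5 | ((max(7, step) == (base + count)) and ((step + base) < (base + 8))): true | count := 10 | result 12
price_opt: result := 2 | count := 2 | (((count * 3) + (base * base)) == (5 * step)): true | base := 6 | ((max(7, step) == (base + count)) and ((step + base) < (base + 8))): false | base := -4 | result 4
verdict: not equivalent; witness: base=2, step=2


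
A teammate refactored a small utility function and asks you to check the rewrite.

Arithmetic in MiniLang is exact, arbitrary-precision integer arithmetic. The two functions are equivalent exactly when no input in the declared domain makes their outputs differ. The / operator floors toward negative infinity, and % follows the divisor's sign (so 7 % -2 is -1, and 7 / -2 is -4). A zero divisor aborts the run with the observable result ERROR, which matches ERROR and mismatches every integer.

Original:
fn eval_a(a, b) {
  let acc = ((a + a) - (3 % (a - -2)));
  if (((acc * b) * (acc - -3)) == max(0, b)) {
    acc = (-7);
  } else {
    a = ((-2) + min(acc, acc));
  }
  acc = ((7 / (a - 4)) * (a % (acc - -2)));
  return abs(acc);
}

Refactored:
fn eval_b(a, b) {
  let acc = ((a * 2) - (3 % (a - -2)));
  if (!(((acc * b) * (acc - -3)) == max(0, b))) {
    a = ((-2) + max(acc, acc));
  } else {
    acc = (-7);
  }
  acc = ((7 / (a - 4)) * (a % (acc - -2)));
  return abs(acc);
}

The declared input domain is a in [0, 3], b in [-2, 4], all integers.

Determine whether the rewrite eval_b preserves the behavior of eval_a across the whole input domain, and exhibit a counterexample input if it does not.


The edit looks behavioral (`min(acc, acc)` became `max(acc, acc)`), but over these ranges it never changes the outcome.
Tracing a=2, b=-2: eval_a: acc=1, then (((acc * b) * (acc - -3)) == max(0, b)) is false, then a=-1, then acc=-4, then returns 4 | eval_b: acc=1, then (!(((acc * b) * (acc - -3)) == max(0, b))) is true, then a=-1, then acc=-4, then returns 4 — matching result 4.
Every one of the 28 inputs gives matching results.
verdict: equivalent


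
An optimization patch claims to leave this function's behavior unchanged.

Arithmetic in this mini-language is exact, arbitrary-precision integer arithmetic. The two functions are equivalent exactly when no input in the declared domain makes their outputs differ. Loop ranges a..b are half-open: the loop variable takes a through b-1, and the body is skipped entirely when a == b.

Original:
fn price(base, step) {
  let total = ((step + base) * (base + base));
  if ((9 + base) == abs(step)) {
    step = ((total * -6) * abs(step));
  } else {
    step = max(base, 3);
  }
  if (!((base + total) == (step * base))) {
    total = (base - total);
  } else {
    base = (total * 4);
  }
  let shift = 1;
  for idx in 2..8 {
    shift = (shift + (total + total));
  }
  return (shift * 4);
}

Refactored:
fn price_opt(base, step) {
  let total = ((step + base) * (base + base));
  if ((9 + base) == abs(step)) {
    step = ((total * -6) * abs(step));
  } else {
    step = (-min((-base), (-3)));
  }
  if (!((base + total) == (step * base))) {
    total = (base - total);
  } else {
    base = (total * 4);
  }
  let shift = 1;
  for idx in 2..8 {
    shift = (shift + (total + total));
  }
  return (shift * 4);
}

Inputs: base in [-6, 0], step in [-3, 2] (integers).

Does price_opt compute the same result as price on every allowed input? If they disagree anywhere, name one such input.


Side by side, the visible changes include: min/max/abs usage differs.
Tracing base=-1, step=0: price: total becomes 2; next ((9 + base) == abs(step)) evaluates to false; next step becomes 3; next (!((base + total) == (step * base))) evaluates to true; next total becomes -3; next shift becomes 1; next at idx=2:; next shift becomes -5; next at idx=3:; next shift becomes -11; next at idx=4:; next shift becomes -17; next at idx=5:; next shift becomes -23; next at idx=6:; next shift becomes -29; next at idx=7:; next shift becomes -35; next final value -140 | price_opt: total becomes 2; next ((9 + base) == abs(step)) evaluates to false; next step becomes 3; next (!((base + total) == (step * base))) evaluates to true; next total becomes -3; next shift becomes 1; next at idx=2:; next shift becomes -5; next at idx=3:; next shift becomes -11; next at idx=4:; next shift becomes -17; next at idx=5:; next shift becomes -23; next at idx=6:; next shift becomes -29; next at idx=7:; next shift becomes -35; next final value -140 — matching result -140.
An exhaustive pass over the 42 declared inputs shows identical outputs.
verdict: equivalent


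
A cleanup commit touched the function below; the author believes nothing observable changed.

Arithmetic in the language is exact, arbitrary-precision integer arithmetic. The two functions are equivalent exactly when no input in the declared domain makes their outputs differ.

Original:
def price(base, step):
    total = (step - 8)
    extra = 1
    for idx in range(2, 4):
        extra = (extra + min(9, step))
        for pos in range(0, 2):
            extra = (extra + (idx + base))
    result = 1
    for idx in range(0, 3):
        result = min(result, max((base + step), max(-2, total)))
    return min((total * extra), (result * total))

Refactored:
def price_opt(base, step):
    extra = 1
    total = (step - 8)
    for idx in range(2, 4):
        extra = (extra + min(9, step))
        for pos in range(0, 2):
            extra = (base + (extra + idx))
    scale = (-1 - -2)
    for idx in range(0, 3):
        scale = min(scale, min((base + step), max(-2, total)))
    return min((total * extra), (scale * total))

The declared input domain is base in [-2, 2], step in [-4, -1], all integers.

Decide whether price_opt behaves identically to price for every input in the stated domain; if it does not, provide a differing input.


Take base=-2, step=-4.
price: total := -12 | extra := 1 | iter idx=2: | extra := -3 | iter pos=0: | extra := -3 | iter pos=1: | extra := -3 | iter idx=3: | extra := -7 | iter pos=0: | extra := -6 | iter pos=1: | extra := -5 | result := 1 | iter idx=0: | result := -2 | iter idx=1: | result := -2 | iter idx=2: | result := -2 | result 24
price_opt: extra := 1 | total := -12 | iter idx=2: | extra := -3 | iter pos=0: | extra := -3 | iter pos=1: | extra := -3 | iter idx=3: | extra := -7 | iter pos=0: | extra := -6 | iter pos=1: | extra := -5 | scale := 1 | iter idx=0: | scale := -6 | iter idx=1: | scale := -6 | iter idx=2: | scale := -6 | result 60
24 against 60: the behavior changed.
verdict: not equivalent; witness: base=-2, step=-4


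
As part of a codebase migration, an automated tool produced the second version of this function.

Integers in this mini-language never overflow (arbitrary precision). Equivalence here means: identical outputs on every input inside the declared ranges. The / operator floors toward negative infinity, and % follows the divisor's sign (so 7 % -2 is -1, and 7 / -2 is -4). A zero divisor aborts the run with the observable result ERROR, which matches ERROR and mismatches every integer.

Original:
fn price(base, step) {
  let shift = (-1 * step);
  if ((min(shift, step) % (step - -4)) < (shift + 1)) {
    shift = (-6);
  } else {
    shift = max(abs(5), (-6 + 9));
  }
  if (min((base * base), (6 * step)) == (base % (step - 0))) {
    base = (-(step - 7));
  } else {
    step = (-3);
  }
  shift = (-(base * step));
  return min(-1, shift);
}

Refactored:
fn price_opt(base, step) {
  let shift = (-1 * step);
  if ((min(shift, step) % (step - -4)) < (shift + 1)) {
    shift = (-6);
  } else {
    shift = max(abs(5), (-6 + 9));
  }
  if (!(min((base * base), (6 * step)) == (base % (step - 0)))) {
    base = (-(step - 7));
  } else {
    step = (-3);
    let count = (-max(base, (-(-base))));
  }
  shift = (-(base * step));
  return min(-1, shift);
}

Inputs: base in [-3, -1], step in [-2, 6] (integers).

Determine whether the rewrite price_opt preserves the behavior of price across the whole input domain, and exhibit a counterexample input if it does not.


Try base=-3, step=-2.
price: shift = 2; ((min(shift, step) % (step - -4)) < (shift + 1)) -> true; shift = -6; (min((base * base), (6 * step)) == (base % (step - 0))) -> false; step = -3; shift = -9; return -9
price_opt: shift = 2; ((min(shift, step) % (step - -4)) < (shift + 1)) -> true; shift = -6; (!(min((base * base), (6 * step)) == (base % (step - 0)))) -> true; base = 9; shift = 18; return -1
-9 vs -1 — the two versions disagree here.
verdict: not equivalent; witness: base=-3, step=-2


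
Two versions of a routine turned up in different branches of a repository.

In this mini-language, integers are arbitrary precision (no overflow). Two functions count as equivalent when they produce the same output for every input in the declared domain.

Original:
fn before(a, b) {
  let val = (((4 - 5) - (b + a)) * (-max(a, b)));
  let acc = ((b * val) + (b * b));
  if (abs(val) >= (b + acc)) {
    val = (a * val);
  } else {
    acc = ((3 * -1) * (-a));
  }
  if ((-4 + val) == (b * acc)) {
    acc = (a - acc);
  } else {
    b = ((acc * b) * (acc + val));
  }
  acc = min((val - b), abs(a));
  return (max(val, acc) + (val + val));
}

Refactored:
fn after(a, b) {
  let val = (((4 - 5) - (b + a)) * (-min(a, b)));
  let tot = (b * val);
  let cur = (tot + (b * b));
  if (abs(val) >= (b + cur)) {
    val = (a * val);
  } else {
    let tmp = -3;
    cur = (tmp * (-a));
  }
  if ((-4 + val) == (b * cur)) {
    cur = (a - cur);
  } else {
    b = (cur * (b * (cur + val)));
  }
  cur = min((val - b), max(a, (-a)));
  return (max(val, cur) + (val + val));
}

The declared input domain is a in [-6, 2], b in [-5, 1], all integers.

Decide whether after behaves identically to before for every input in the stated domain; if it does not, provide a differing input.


Try a=-6, b=-5.
before: val := 50 | acc := -225 | (abs(val) >= (b + acc)): true | val := -300 | ((-4 + val) == (b * acc)): false | b := -590625 | acc := 6 | result -594
after: val := 60 | tot := -300 | cur := -275 | (abs(val) >= (b + cur)): true | val := -360 | ((-4 + val) == (b * cur)): false | b := -873125 | cur := 6 | result -714
-594 vs -714 — the two versions disagree here.
verdict: not equivalent; witness: a=-6, b=-5


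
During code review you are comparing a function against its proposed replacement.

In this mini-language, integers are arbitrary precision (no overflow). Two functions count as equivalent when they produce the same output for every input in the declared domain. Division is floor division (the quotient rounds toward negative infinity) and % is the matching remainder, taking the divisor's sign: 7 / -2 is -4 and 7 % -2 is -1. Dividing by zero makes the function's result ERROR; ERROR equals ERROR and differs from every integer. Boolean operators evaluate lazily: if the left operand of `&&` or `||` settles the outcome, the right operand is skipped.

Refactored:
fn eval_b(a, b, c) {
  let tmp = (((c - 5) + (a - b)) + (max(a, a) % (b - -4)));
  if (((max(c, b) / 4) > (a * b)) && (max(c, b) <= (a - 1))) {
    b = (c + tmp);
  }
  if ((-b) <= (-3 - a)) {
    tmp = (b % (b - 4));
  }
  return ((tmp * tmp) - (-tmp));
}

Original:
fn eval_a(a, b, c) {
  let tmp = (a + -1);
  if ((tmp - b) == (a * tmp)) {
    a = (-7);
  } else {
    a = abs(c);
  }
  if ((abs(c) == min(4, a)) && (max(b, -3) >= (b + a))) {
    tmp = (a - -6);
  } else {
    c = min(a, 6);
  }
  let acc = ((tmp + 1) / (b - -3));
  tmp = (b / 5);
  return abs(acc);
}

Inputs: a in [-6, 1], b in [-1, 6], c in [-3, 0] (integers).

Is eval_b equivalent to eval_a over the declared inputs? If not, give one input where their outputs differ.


Run the pair on a=-6, b=-1, c=-3.
eval_a: tmp becomes -7; next ((tmp - b) == (a * tmp)) evaluates to false; next a becomes 3; next ((abs(c) == min(4, a)) && (max(b, -3) >= (b + a))) evaluates to false; next c becomes 3; next acc becomes -3; next tmp becomes -1; next final value 3
eval_b: tmp becomes -13; next (((max(c, b) / 4) > (a * b)) && (max(c, b) <= (a - 1))) evaluates to false; next ((-b) <= (-3 - a)) evaluates to true; next tmp becomes -1; next final value 0
3 vs 0 — the two versions disagree here.
verdict: not equivalent; witness: a=-6, b=-1, c=-3


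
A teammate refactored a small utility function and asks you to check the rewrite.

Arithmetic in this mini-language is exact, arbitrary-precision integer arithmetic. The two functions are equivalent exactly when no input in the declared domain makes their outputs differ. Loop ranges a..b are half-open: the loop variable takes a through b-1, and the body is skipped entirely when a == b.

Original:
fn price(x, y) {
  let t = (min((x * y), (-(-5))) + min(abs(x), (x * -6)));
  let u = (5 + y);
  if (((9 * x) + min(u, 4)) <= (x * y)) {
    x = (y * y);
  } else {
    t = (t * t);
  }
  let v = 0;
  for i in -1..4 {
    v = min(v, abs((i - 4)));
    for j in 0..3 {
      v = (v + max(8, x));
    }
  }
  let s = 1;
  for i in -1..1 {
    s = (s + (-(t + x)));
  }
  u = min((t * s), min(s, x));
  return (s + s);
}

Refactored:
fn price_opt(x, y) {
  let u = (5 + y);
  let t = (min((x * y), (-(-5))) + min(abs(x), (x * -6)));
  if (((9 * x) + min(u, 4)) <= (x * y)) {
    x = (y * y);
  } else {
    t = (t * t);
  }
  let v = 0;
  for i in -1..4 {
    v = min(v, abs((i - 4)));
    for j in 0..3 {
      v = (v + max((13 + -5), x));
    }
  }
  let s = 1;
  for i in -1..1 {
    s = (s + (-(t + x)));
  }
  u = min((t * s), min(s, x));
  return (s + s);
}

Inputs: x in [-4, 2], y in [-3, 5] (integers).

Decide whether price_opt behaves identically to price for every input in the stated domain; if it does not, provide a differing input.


Although arithmetic usage differs; and constant usage differs, 63/63 inputs agree.
verdict: equivalent


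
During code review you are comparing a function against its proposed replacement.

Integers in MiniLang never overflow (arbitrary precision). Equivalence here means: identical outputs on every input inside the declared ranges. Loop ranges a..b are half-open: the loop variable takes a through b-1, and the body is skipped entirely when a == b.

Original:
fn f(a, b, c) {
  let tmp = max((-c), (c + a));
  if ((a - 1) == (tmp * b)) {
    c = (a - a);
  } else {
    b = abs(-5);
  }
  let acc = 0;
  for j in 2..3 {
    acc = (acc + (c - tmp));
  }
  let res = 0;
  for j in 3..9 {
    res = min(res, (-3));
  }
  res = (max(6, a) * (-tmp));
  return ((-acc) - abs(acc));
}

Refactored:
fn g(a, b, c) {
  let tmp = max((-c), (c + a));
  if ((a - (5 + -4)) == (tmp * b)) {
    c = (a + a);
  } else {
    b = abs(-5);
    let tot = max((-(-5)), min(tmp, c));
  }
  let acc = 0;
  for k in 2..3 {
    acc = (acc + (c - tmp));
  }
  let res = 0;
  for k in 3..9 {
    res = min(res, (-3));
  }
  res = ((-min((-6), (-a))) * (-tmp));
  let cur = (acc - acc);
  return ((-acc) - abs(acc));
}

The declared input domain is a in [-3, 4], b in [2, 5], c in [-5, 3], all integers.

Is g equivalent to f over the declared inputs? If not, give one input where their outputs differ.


Evaluate both at a=-3, b=4, c=1.
f: tmp=-1, then ((a - 1) == (tmp * b)) is true, then c=0, then acc=0, then (j=2), then acc=1, then res=0, then (j=3), then res=-3, then (j=4), then res=-3, then (j=5), then res=-3, then (j=6), then res=-3, then (j=7), then res=-3, then (j=8), then res=-3, then res=6, then returns -2
g: tmp=-1, then ((a - (5 + -4)) == (tmp * b)) is true, then c=-6, then acc=0, then (k=2), then acc=-5, then res=0, then (k=3), then res=-3, then (k=4), then res=-3, then (k=5), then res=-3, then (k=6), then res=-3, then (k=7), then res=-3, then (k=8), then res=-3, then res=6, then cur=0, then returns 0
-2 vs 0 — the two versions disagree here.
verdict: not equivalent; witness: a=-3, b=4, c=1


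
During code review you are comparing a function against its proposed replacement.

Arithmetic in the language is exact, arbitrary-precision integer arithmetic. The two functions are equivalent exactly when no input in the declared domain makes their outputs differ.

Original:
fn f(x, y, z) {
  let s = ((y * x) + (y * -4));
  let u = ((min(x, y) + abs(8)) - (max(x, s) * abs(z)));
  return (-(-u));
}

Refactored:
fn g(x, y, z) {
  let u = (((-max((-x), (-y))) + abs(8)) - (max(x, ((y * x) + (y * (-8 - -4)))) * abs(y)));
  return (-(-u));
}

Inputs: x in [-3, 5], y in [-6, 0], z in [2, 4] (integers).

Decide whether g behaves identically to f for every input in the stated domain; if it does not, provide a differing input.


There is a counterexample at x=-3, y=-6, z=2: -82 on one side, -250 on the other.
f: s=42, then u=-82, then returns -82
g: u=-250, then returns -250
verdict: not equivalent; witness: x=-3, y=-6, z=2


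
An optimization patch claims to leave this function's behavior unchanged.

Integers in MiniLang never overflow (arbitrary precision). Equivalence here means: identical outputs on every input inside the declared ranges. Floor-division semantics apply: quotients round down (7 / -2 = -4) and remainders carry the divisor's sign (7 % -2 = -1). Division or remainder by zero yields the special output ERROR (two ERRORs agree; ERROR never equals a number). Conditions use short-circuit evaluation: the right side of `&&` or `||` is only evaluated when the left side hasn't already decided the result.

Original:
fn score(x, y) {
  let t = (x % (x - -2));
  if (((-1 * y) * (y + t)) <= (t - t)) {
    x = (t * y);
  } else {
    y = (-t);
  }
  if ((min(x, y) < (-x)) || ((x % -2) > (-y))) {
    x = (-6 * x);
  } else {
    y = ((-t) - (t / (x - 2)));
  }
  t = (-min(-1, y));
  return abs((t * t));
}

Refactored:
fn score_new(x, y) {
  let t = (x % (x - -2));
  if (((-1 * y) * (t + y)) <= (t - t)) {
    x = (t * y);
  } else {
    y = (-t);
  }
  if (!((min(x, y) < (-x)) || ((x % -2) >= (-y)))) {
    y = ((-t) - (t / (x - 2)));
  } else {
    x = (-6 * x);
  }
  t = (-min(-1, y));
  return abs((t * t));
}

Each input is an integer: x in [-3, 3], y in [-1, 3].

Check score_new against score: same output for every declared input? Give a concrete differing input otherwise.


The rewrite breaks on x=3, y=1, where the results are 36 and 1.
score: t=3, then (((-1 * y) * (y + t)) <= (t - t)) is true, then x=3, then ((min(x, y) < (-x)) || ((x % -2) > (-y))) is false, then y=-6, then t=6, then returns 36
score_new: t=3, then (((-1 * y) * (t + y)) <= (t - t)) is true, then x=3, then (!((min(x, y) < (-x)) || ((x % -2) >= (-y)))) is false, then x=-18, then t=1, then returns 1
verdict: not equivalent; witness: x=3, y=1


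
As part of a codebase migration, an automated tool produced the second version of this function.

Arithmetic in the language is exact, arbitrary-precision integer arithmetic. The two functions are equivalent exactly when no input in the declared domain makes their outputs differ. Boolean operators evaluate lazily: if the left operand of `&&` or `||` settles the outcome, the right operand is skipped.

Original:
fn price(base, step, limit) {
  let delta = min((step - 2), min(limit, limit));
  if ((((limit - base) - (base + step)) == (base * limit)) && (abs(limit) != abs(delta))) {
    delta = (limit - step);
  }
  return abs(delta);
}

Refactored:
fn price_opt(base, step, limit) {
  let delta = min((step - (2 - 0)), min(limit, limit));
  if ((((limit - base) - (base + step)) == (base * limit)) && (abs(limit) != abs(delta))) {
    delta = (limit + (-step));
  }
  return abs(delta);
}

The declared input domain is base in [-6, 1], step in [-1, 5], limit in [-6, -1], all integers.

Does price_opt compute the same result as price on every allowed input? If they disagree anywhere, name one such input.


Equivalent — the differences include arithmetic usage differs, and constant usage differs, yet no declared input distinguishes the two.
As a probe, take base=-3, step=4, limit=-4: price runs delta = -4; ((((limit - base) - (base + step)) == (base * limit)) && (abs(limit) != abs(delta))) -> false; return 4; price_opt runs delta = -4; ((((limit - base) - (base + step)) == (base * limit)) && (abs(limit) != abs(delta))) -> false; return 4; both end at 4.
Across all 336 domain points the two functions coincide.
verdict: equivalent


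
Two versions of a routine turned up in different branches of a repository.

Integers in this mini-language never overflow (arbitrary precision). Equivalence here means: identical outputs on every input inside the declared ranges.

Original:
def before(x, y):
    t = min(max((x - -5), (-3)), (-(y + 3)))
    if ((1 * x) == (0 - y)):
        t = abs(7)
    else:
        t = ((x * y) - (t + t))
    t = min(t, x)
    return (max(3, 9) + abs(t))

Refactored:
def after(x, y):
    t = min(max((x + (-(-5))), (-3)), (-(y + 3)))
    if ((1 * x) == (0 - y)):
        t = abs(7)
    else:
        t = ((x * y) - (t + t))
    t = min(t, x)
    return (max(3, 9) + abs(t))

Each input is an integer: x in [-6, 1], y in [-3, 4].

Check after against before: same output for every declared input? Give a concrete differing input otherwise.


Reading the diff, among the changes: arithmetic usage differs.
One worked example (x=-1, y=3) — before: t becomes -6; next ((1 * x) == (0 - y)) evaluates to false; next t becomes 9; next t becomes -1; next final value 10; after: t becomes -6; next ((1 * x) == (0 - y)) evaluates to false; next t becomes 9; next t becomes -1; next final value 10; agreement on 10.
Across all 64 domain points the two functions coincide.
verdict: equivalent


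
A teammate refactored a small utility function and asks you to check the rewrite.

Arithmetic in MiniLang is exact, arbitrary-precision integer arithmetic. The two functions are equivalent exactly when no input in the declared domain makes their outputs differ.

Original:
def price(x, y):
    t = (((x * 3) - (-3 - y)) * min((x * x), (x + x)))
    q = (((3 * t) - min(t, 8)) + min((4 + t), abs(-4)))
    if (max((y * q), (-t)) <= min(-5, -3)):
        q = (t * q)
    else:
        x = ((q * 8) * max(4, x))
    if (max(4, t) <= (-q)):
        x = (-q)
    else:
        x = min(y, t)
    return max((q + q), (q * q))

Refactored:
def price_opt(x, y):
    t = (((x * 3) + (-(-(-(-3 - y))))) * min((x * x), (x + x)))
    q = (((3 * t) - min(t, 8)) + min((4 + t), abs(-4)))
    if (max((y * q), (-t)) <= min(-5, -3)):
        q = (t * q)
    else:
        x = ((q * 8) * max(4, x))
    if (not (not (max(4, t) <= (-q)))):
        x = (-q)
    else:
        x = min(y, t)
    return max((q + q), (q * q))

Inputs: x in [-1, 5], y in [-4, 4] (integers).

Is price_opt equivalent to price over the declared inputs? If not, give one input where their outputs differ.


Reading the diff, among the changes: boolean connective usage differs; also arithmetic usage differs.
One worked example (x=5, y=-3) — price: t becomes 150; next q becomes 446; next (max((y * q), (-t)) <= min(-5, -3)) evaluates to true; next q becomes 66900; next (max(4, t) <= (-q)) evaluates to false; next x becomes -3; next final value 4475610000; price_opt: t becomes 150; next q becomes 446; next (max((y * q), (-t)) <= min(-5, -3)) evaluates to true; next q becomes 66900; next (not (not (max(4, t) <= (-q)))) evaluates to false; next x becomes -3; next final value 4475610000; agreement on 4475610000.
Sweeping the whole domain (63 inputs) finds no disagreement.
verdict: equivalent


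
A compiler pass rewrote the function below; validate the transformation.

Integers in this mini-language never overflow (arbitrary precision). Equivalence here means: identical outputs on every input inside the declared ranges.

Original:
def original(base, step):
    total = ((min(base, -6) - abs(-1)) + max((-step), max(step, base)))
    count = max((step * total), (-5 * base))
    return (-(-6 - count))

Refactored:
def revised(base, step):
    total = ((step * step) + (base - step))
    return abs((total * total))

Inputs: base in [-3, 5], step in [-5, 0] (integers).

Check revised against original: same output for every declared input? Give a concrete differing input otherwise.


base=-3, step=-5 yields 21 from original but 729 from revised.
verdict: not equivalent; witness: base=-3, step=-5


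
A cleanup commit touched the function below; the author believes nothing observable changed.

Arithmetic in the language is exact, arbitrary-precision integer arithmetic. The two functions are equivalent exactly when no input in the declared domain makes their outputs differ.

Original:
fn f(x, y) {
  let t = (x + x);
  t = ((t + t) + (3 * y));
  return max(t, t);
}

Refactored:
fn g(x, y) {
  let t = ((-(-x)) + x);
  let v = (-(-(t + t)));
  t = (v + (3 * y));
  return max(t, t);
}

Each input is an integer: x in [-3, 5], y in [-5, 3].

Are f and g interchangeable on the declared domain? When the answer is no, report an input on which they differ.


Comparing the listings, the differences include: local variable names differ; statement counts differ.
As a probe, take x=4, y=-5: f runs t=8, then t=1, then returns 1; g runs t=8, then v=16, then t=1, then returns 1; both end at 1.
Checked all 81 inputs in the declared domain: the outputs agree on every one.
verdict: equivalent


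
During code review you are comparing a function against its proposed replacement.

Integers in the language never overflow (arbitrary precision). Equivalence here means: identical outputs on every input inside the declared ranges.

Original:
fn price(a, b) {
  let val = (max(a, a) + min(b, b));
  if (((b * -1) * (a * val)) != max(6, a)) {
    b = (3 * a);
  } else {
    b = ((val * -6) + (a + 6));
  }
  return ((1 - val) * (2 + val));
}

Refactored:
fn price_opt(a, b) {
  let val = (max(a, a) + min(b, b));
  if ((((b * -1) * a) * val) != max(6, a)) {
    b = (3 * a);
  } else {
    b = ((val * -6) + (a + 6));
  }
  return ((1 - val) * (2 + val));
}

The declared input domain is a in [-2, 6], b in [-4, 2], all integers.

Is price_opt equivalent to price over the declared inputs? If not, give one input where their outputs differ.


This is a faithful refactor — same computation, different form, but the computed results match everywhere.
One worked example (a=5, b=-2) — price: val=3, then (((b * -1) * (a * val)) != max(6, a)) is true, then b=15, then returns -10; price_opt: val=3, then ((((b * -1) * a) * val) != max(6, a)) is true, then b=15, then returns -10; agreement on -10.
Across all 63 domain points the two functions coincide.
verdict: equivalent


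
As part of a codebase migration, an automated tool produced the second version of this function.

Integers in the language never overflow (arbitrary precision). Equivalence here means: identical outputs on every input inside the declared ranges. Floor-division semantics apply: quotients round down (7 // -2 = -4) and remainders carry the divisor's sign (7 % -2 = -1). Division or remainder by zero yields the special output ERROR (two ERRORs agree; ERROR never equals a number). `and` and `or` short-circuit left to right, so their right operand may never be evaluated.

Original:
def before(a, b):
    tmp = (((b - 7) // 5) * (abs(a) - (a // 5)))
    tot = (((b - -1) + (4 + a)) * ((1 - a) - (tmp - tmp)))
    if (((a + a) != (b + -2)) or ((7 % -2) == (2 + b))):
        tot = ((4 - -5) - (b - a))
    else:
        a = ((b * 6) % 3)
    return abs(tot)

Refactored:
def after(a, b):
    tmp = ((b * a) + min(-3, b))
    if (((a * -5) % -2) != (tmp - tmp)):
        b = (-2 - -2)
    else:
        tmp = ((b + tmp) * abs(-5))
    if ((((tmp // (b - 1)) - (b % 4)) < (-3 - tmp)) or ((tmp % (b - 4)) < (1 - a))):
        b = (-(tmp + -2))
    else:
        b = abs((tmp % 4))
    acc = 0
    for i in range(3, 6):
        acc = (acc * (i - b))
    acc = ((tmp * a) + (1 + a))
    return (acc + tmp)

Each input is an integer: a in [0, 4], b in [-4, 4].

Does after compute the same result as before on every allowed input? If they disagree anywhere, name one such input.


Evaluate both at a=0, b=-4.
before: tmp = 0; tot = 1; (((a + a) != (b + -2)) or ((7 % -2) == (2 + b))) -> true; tot = 13; return 13
after: tmp = -4; (((a * -5) % -2) != (tmp - tmp)) -> false; tmp = -40; ((((tmp // (b - 1)) - (b % 4)) < (-3 - tmp)) or ((tmp % (b - 4)) < (1 - a))) -> true; b = 42; acc = 0; [i=3]; acc = 0; [i=4]; acc = 0; [i=5]; acc = 0; acc = 1; return -39
13 and -39 differ, so these are not the same function on this domain.
verdict: not equivalent; witness: a=0, b=-4
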